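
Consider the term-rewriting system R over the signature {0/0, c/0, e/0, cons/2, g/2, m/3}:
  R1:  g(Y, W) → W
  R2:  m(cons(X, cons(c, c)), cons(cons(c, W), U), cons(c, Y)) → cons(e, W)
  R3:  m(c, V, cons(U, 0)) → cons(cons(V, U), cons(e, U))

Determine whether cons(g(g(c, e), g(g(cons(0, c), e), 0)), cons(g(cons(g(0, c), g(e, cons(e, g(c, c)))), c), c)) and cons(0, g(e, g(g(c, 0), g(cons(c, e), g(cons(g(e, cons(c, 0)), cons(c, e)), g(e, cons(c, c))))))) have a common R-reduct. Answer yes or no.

yes — NF(t₁) = cons(0, cons(c, c)), NF(t₂) = cons(0, cons(c, c))

Reduce t₁ = cons(g(g(c, e), g(g(cons(0, c), e), 0)), cons(g(cons(g(0, c), g(e, cons(e, g(c, c)))), c), c)):
1. cons(g(g(c, e), g(g(cons(0, c), e), 0)), cons(g(cons(g(0, c), g(e, cons(e, g(c, c)))), c), c))  →  cons(g(g(cons(0, c), e), 0), cons(g(cons(g(0, c), g(e, cons(e, g(c, c)))), c), c))   [R1 at 1]
2. cons(g(g(cons(0, c), e), 0), cons(g(cons(g(0, c), g(e, cons(e, g(c, c)))), c), c))  →  cons(0, cons(g(cons(g(0, c), g(e, cons(e, g(c, c)))), c), c))   [R1 at 1]
3. cons(0, cons(g(cons(g(0, c), g(e, cons(e, g(c, c)))), c), c))  →  cons(0, cons(c, c))   [R1 at 2.1]

Reduce t₂ = cons(0, g(e, g(g(c, 0), g(cons(c, e), g(cons(g(e, cons(c, 0)), cons(c, e)), g(e, cons(c, c))))))):
1. cons(0, g(e, g(g(c, 0), g(cons(c, e), g(cons(g(e, cons(c, 0)), cons(c, e)), g(e, cons(c, c)))))))  →  cons(0, g(g(c, 0), g(cons(c, e), g(cons(g(e, cons(c, 0)), cons(c, e)), g(e, cons(c, c))))))   [R1 at 2]
2. cons(0, g(g(c, 0), g(cons(c, e), g(cons(g(e, cons(c, 0)), cons(c, e)), g(e, cons(c, c))))))  →  cons(0, g(cons(c, e), g(cons(g(e, cons(c, 0)), cons(c, e)), g(e, cons(c, c)))))   [R1 at 2]
3. cons(0, g(cons(c, e), g(cons(g(e, cons(c, 0)), cons(c, e)), g(e, cons(c, c)))))  →  cons(0, g(cons(g(e, cons(c, 0)), cons(c, e)), g(e, cons(c, c))))   [R1 at 2]
4. cons(0, g(cons(g(e, cons(c, 0)), cons(c, e)), g(e, cons(c, c))))  →  cons(0, g(e, cons(c, c)))   [R1 at 2]
5. cons(0, g(e, cons(c, c)))  →  cons(0, cons(c, c))   [R1 at 2]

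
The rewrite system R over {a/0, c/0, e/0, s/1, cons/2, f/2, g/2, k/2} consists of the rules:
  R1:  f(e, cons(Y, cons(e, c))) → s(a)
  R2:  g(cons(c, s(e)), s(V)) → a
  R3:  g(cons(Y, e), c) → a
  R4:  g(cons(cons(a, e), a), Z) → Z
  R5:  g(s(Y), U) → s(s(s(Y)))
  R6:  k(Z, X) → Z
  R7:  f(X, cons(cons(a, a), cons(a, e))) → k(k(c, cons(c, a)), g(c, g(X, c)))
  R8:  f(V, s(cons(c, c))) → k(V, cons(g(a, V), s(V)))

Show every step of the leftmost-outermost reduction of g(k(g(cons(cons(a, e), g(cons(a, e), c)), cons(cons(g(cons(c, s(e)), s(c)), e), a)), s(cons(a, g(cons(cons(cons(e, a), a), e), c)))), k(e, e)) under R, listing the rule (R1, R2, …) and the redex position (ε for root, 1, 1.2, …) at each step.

1. g(k(g(cons(cons(a, e), g(cons(a, e), c)), cons(cons(g(cons(c, s(e)), s(c)), e), a)), s(cons(a, g(cons(cons(cons(e, a), a), e), c)))), k(e, e))  →  g(g(cons(cons(a, e), g(cons(a, e), c)), cons(cons(g(cons(c, s(e)), s(c)), e), a)), k(e, e))   [R6 at 1]
2. g(g(cons(cons(a, e), g(cons(a, e), c)), cons(cons(g(cons(c, s(e)), s(c)), e), a)), k(e, e))  →  g(g(cons(cons(a, e), a), cons(cons(g(cons(c, s(e)), s(c)), e), a)), k(e, e))   [R3 at 1.1.2]
3. g(g(cons(cons(a, e), a), cons(cons(g(cons(c, s(e)), s(c)), e), a)), k(e, e))  →  g(cons(cons(g(cons(c, s(e)), s(c)), e), a), k(e, e))   [R4 at 1]
4. g(cons(cons(g(cons(c, s(e)), s(c)), e), a), k(e, e))  →  g(cons(cons(a, e), a), k(e, e))   [R2 at 1.1.1]
5. g(cons(cons(a, e), a), k(e, e))  →  k(e, e)   [R4 at ε]
6. k(e, e)  →  e   [R6 at ε]

e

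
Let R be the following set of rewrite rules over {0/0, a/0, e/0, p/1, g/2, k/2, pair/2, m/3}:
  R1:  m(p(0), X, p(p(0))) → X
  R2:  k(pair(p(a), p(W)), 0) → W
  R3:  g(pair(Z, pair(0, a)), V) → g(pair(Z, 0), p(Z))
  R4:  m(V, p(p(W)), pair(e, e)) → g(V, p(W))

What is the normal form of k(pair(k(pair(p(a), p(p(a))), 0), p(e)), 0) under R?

1. k(pair(k(pair(p(a), p(p(a))), 0), p(e)), 0)  →  k(pair(p(a), p(e)), 0)   [R2 at 1.1]
2. k(pair(p(a), p(e)), 0)  →  e   [R2 at ε]

e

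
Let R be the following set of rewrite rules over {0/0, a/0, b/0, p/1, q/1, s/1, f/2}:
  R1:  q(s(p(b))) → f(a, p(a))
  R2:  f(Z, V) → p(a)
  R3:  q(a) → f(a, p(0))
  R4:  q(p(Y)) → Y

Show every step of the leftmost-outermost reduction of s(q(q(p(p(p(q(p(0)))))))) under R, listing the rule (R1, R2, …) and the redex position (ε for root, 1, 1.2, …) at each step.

s(p(0))

1. s(q(q(p(p(p(q(p(0))))))))  →  s(q(p(p(q(p(0))))))   [R4 at 1.1]
2. s(q(p(p(q(p(0))))))  →  s(p(q(p(0))))   [R4 at 1]
3. s(p(q(p(0))))  →  s(p(0))   [R4 at 1.1]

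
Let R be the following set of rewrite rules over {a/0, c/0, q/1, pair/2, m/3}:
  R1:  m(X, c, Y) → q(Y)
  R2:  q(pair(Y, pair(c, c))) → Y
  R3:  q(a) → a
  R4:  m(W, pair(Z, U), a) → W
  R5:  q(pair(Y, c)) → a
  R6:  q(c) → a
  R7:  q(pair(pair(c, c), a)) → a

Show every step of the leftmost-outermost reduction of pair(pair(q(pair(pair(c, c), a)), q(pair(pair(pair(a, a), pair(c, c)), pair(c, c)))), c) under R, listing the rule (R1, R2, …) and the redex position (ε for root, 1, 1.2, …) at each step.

1. pair(pair(q(pair(pair(c, c), a)), q(pair(pair(pair(a, a), pair(c, c)), pair(c, c)))), c)  →  pair(pair(a, q(pair(pair(pair(a, a), pair(c, c)), pair(c, c)))), c)   [R7 at 1.1]
2. pair(pair(a, q(pair(pair(pair(a, a), pair(c, c)), pair(c, c)))), c)  →  pair(pair(a, pair(pair(a, a), pair(c, c))), c)   [R2 at 1.2]

pair(pair(a, pair(pair(a, a), pair(c, c))), c)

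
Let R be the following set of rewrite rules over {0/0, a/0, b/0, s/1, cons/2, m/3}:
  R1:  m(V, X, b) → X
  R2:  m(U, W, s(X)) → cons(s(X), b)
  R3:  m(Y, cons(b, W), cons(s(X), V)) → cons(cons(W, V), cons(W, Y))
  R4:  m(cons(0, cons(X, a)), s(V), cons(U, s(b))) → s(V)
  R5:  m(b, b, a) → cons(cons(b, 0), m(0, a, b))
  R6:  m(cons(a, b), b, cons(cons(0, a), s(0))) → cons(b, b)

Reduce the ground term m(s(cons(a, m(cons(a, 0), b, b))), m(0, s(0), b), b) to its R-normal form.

s(0)

1. m(s(cons(a, m(cons(a, 0), b, b))), m(0, s(0), b), b)  →  m(0, s(0), b)   [R1 at ε]
2. m(0, s(0), b)  →  s(0)   [R1 at ε]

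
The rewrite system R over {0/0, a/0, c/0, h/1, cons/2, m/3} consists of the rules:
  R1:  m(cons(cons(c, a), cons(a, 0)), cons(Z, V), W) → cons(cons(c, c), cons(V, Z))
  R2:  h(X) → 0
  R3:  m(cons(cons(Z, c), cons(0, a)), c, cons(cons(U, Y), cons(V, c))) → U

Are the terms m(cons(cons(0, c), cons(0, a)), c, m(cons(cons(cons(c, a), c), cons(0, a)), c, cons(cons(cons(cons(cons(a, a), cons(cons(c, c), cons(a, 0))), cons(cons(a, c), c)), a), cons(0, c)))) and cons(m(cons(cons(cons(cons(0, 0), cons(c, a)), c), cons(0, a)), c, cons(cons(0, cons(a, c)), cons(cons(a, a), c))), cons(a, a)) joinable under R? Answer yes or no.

Reduce t₁ = m(cons(cons(0, c), cons(0, a)), c, m(cons(cons(cons(c, a), c), cons(0, a)), c, cons(cons(cons(cons(cons(a, a), cons(cons(c, c), cons(a, 0))), cons(cons(a, c), c)), a), cons(0, c)))):
1. m(cons(cons(0, c), cons(0, a)), c, m(cons(cons(cons(c, a), c), cons(0, a)), c, cons(cons(cons(cons(cons(a, a), cons(cons(c, c), cons(a, 0))), cons(cons(a, c), c)), a), cons(0, c))))  →  m(cons(cons(0, c), cons(0, a)), c, cons(cons(cons(a, a), cons(cons(c, c), cons(a, 0))), cons(cons(a, c), c)))   [R3 at 3]
2. m(cons(cons(0, c), cons(0, a)), c, cons(cons(cons(a, a), cons(cons(c, c), cons(a, 0))), cons(cons(a, c), c)))  →  cons(a, a)   [R3 at ε]

Reduce t₂ = cons(m(cons(cons(cons(cons(0, 0), cons(c, a)), c), cons(0, a)), c, cons(cons(0, cons(a, c)), cons(cons(a, a), c))), cons(a, a)):
1. cons(m(cons(cons(cons(cons(0, 0), cons(c, a)), c), cons(0, a)), c, cons(cons(0, cons(a, c)), cons(cons(a, a), c))), cons(a, a))  →  cons(0, cons(a, a))   [R3 at 1]

no — NF(t₁) = cons(a, a), NF(t₂) = cons(0, cons(a, a))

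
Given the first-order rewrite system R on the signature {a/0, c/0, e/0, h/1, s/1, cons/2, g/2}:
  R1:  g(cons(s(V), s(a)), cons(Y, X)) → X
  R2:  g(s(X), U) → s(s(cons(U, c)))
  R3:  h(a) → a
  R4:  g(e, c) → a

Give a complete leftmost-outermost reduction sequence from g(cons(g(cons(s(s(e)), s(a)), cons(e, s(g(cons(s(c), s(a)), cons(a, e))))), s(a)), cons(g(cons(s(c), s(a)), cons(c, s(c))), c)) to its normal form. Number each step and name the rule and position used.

1. g(cons(g(cons(s(s(e)), s(a)), cons(e, s(g(cons(s(c), s(a)), cons(a, e))))), s(a)), cons(g(cons(s(c), s(a)), cons(c, s(c))), c))  →  g(cons(s(g(cons(s(c), s(a)), cons(a, e))), s(a)), cons(g(cons(s(c), s(a)), cons(c, s(c))), c))   [R1 at 1.1]
2. g(cons(s(g(cons(s(c), s(a)), cons(a, e))), s(a)), cons(g(cons(s(c), s(a)), cons(c, s(c))), c))  →  c   [R1 at ε]

c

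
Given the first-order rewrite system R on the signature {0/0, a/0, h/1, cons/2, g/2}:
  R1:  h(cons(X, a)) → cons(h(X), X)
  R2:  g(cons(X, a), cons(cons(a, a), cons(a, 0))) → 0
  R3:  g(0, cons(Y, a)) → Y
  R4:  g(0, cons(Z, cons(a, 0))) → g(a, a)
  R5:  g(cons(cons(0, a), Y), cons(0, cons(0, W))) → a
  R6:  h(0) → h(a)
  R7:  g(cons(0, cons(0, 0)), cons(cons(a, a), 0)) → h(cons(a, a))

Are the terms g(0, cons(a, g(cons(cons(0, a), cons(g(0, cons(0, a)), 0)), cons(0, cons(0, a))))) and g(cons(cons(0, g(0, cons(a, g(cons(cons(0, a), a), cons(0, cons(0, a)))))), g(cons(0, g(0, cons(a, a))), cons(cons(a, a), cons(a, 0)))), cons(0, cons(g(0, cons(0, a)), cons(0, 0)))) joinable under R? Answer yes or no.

yes — NF(t₁) = a, NF(t₂) = a

Reduce t₁ = g(0, cons(a, g(cons(cons(0, a), cons(g(0, cons(0, a)), 0)), cons(0, cons(0, a))))):
1. g(0, cons(a, g(cons(cons(0, a), cons(g(0, cons(0, a)), 0)), cons(0, cons(0, a)))))  →  g(0, cons(a, a))   [R5 at 2.2]
2. g(0, cons(a, a))  →  a   [R3 at ε]

Reduce t₂ = g(cons(cons(0, g(0, cons(a, g(cons(cons(0, a), a), cons(0, cons(0, a)))))), g(cons(0, g(0, cons(a, a))), cons(cons(a, a), cons(a, 0)))), cons(0, cons(g(0, cons(0, a)), cons(0, 0)))):
1. g(cons(cons(0, g(0, cons(a, g(cons(cons(0, a), a), cons(0, cons(0, a)))))), g(cons(0, g(0, cons(a, a))), cons(cons(a, a), cons(a, 0)))), cons(0, cons(g(0, cons(0, a)), cons(0, 0))))  →  g(cons(cons(0, g(0, cons(a, a))), g(cons(0, g(0, cons(a, a))), cons(cons(a, a), cons(a, 0)))), cons(0, cons(g(0, cons(0, a)), cons(0, 0))))   [R5 at 1.1.2.2.2]
2. g(cons(cons(0, g(0, cons(a, a))), g(cons(0, g(0, cons(a, a))), cons(cons(a, a), cons(a, 0)))), cons(0, cons(g(0, cons(0, a)), cons(0, 0))))  →  g(cons(cons(0, a), g(cons(0, g(0, cons(a, a))), cons(cons(a, a), cons(a, 0)))), cons(0, cons(g(0, cons(0, a)), cons(0, 0))))   [R3 at 1.1.2]
3. g(cons(cons(0, a), g(cons(0, g(0, cons(a, a))), cons(cons(a, a), cons(a, 0)))), cons(0, cons(g(0, cons(0, a)), cons(0, 0))))  →  g(cons(cons(0, a), g(cons(0, a), cons(cons(a, a), cons(a, 0)))), cons(0, cons(g(0, cons(0, a)), cons(0, 0))))   [R3 at 1.2.1.2]
4. g(cons(cons(0, a), g(cons(0, a), cons(cons(a, a), cons(a, 0)))), cons(0, cons(g(0, cons(0, a)), cons(0, 0))))  →  g(cons(cons(0, a), 0), cons(0, cons(g(0, cons(0, a)), cons(0, 0))))   [R2 at 1.2]
5. g(cons(cons(0, a), 0), cons(0, cons(g(0, cons(0, a)), cons(0, 0))))  →  g(cons(cons(0, a), 0), cons(0, cons(0, cons(0, 0))))   [R3 at 2.2.1]
6. g(cons(cons(0, a), 0), cons(0, cons(0, cons(0, 0))))  →  a   [R5 at ε]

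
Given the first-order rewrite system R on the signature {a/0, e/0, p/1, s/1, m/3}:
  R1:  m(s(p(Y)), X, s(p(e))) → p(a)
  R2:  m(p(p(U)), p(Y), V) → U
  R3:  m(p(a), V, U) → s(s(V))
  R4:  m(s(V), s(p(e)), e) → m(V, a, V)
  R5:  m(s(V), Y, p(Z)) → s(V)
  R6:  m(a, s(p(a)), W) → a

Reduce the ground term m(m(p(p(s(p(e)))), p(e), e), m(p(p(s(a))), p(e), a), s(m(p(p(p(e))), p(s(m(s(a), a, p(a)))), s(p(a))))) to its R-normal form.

p(a)

1. m(m(p(p(s(p(e)))), p(e), e), m(p(p(s(a))), p(e), a), s(m(p(p(p(e))), p(s(m(s(a), a, p(a)))), s(p(a)))))  →  m(s(p(e)), m(p(p(s(a))), p(e), a), s(m(p(p(p(e))), p(s(m(s(a), a, p(a)))), s(p(a)))))   [R2 at 1]
2. m(s(p(e)), m(p(p(s(a))), p(e), a), s(m(p(p(p(e))), p(s(m(s(a), a, p(a)))), s(p(a)))))  →  m(s(p(e)), s(a), s(m(p(p(p(e))), p(s(m(s(a), a, p(a)))), s(p(a)))))   [R2 at 2]
3. m(s(p(e)), s(a), s(m(p(p(p(e))), p(s(m(s(a), a, p(a)))), s(p(a)))))  →  m(s(p(e)), s(a), s(p(e)))   [R2 at 3.1]
4. m(s(p(e)), s(a), s(p(e)))  →  p(a)   [R1 at ε]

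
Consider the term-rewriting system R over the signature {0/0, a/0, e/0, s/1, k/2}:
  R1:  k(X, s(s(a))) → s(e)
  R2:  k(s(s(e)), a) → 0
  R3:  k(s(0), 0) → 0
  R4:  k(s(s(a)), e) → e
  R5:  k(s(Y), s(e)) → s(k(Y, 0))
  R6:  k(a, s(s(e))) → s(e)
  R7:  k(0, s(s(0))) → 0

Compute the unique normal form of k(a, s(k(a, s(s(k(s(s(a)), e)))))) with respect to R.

s(e)

1. k(a, s(k(a, s(s(k(s(s(a)), e))))))  →  k(a, s(k(a, s(s(e)))))   [R4 at 2.1.2.1.1]
2. k(a, s(k(a, s(s(e)))))  →  k(a, s(s(e)))   [R6 at 2.1]
3. k(a, s(s(e)))  →  s(e)   [R6 at ε]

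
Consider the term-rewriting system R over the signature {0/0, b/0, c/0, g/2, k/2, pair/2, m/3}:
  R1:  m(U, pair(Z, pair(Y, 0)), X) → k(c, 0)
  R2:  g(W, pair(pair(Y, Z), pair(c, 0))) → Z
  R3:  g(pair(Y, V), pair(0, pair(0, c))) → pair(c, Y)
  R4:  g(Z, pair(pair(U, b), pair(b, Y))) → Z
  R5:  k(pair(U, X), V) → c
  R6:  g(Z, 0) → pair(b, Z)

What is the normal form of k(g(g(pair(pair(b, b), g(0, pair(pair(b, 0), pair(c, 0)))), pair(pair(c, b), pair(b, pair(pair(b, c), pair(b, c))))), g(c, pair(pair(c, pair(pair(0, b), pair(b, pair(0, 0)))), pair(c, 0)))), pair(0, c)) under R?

1. k(g(g(pair(pair(b, b), g(0, pair(pair(b, 0), pair(c, 0)))), pair(pair(c, b), pair(b, pair(pair(b, c), pair(b, c))))), g(c, pair(pair(c, pair(pair(0, b), pair(b, pair(0, 0)))), pair(c, 0)))), pair(0, c))  →  k(g(pair(pair(b, b), g(0, pair(pair(b, 0), pair(c, 0)))), g(c, pair(pair(c, pair(pair(0, b), pair(b, pair(0, 0)))), pair(c, 0)))), pair(0, c))   [R4 at 1.1]
2. k(g(pair(pair(b, b), g(0, pair(pair(b, 0), pair(c, 0)))), g(c, pair(pair(c, pair(pair(0, b), pair(b, pair(0, 0)))), pair(c, 0)))), pair(0, c))  →  k(g(pair(pair(b, b), 0), g(c, pair(pair(c, pair(pair(0, b), pair(b, pair(0, 0)))), pair(c, 0)))), pair(0, c))   [R2 at 1.1.2]
3. k(g(pair(pair(b, b), 0), g(c, pair(pair(c, pair(pair(0, b), pair(b, pair(0, 0)))), pair(c, 0)))), pair(0, c))  →  k(g(pair(pair(b, b), 0), pair(pair(0, b), pair(b, pair(0, 0)))), pair(0, c))   [R2 at 1.2]
4. k(g(pair(pair(b, b), 0), pair(pair(0, b), pair(b, pair(0, 0)))), pair(0, c))  →  k(pair(pair(b, b), 0), pair(0, c))   [R4 at 1]
5. k(pair(pair(b, b), 0), pair(0, c))  →  c   [R5 at ε]

c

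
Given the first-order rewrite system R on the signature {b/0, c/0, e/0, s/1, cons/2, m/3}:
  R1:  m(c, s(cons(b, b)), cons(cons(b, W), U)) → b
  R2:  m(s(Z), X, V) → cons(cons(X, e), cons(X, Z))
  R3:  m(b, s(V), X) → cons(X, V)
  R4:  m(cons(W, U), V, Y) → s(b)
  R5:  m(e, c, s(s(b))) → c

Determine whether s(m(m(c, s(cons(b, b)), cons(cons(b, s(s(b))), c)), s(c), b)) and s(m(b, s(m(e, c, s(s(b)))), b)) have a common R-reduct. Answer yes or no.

Reduce t₁ = s(m(m(c, s(cons(b, b)), cons(cons(b, s(s(b))), c)), s(c), b)):
1. s(m(m(c, s(cons(b, b)), cons(cons(b, s(s(b))), c)), s(c), b))  →  s(m(b, s(c), b))   [R1 at 1.1]
2. s(m(b, s(c), b))  →  s(cons(b, c))   [R3 at 1]

Reduce t₂ = s(m(b, s(m(e, c, s(s(b)))), b)):
1. s(m(b, s(m(e, c, s(s(b)))), b))  →  s(cons(b, m(e, c, s(s(b)))))   [R3 at 1]
2. s(cons(b, m(e, c, s(s(b)))))  →  s(cons(b, c))   [R5 at 1.2]

yes — NF(t₁) = s(cons(b, c)), NF(t₂) = s(cons(b, c))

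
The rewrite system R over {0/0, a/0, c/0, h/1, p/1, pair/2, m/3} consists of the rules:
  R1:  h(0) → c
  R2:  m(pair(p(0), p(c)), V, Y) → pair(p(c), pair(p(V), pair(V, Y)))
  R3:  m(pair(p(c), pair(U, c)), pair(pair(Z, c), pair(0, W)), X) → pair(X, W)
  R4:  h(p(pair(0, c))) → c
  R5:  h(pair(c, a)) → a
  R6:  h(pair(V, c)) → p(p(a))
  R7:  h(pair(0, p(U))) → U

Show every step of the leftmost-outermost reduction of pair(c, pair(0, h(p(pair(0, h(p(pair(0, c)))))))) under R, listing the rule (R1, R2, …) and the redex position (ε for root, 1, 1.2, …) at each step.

1. pair(c, pair(0, h(p(pair(0, h(p(pair(0, c))))))))  →  pair(c, pair(0, h(p(pair(0, c)))))   [R4 at 2.2.1.1.2]
2. pair(c, pair(0, h(p(pair(0, c)))))  →  pair(c, pair(0, c))   [R4 at 2.2]

pair(c, pair(0, c))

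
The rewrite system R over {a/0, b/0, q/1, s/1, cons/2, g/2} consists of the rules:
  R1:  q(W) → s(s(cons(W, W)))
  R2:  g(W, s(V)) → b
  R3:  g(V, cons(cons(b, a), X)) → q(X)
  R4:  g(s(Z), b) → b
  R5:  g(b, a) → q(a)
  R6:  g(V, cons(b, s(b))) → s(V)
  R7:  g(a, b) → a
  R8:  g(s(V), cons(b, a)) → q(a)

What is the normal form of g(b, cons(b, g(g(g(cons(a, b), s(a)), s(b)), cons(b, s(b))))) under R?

s(b)

1. g(b, cons(b, g(g(g(cons(a, b), s(a)), s(b)), cons(b, s(b)))))  →  g(b, cons(b, s(g(g(cons(a, b), s(a)), s(b)))))   [R6 at 2.2]
2. g(b, cons(b, s(g(g(cons(a, b), s(a)), s(b)))))  →  g(b, cons(b, s(b)))   [R2 at 2.2.1]
3. g(b, cons(b, s(b)))  →  s(b)   [R6 at ε]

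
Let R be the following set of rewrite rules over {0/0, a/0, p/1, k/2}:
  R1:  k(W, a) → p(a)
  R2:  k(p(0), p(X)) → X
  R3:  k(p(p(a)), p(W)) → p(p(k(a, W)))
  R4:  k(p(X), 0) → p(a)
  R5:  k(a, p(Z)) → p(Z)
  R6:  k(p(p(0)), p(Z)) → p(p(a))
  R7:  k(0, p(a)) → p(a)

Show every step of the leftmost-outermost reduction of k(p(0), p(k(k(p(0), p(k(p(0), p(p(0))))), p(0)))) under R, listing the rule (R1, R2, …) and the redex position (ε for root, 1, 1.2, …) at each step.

0

1. k(p(0), p(k(k(p(0), p(k(p(0), p(p(0))))), p(0))))  →  k(k(p(0), p(k(p(0), p(p(0))))), p(0))   [R2 at ε]
2. k(k(p(0), p(k(p(0), p(p(0))))), p(0))  →  k(k(p(0), p(p(0))), p(0))   [R2 at 1]
3. k(k(p(0), p(p(0))), p(0))  →  k(p(0), p(0))   [R2 at 1]
4. k(p(0), p(0))  →  0   [R2 at ε]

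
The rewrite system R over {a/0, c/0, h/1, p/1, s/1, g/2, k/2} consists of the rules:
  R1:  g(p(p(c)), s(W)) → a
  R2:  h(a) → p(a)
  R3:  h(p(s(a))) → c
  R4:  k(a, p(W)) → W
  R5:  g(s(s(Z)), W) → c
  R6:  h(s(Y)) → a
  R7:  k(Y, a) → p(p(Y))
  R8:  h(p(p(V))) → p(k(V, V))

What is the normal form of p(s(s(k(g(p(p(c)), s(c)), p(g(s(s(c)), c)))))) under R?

p(s(s(c)))

1. p(s(s(k(g(p(p(c)), s(c)), p(g(s(s(c)), c))))))  →  p(s(s(k(a, p(g(s(s(c)), c))))))   [R1 at 1.1.1.1]
2. p(s(s(k(a, p(g(s(s(c)), c))))))  →  p(s(s(g(s(s(c)), c))))   [R4 at 1.1.1]
3. p(s(s(g(s(s(c)), c))))  →  p(s(s(c)))   [R5 at 1.1.1]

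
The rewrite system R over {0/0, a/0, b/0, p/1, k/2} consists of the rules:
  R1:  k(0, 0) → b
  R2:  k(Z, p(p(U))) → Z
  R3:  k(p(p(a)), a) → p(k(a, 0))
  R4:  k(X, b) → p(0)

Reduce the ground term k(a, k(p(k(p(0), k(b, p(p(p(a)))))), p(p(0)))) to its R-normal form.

a

1. k(a, k(p(k(p(0), k(b, p(p(p(a)))))), p(p(0))))  →  k(a, p(k(p(0), k(b, p(p(p(a)))))))   [R2 at 2]
2. k(a, p(k(p(0), k(b, p(p(p(a)))))))  →  k(a, p(k(p(0), b)))   [R2 at 2.1.2]
3. k(a, p(k(p(0), b)))  →  k(a, p(p(0)))   [R4 at 2.1]
4. k(a, p(p(0)))  →  a   [R2 at ε]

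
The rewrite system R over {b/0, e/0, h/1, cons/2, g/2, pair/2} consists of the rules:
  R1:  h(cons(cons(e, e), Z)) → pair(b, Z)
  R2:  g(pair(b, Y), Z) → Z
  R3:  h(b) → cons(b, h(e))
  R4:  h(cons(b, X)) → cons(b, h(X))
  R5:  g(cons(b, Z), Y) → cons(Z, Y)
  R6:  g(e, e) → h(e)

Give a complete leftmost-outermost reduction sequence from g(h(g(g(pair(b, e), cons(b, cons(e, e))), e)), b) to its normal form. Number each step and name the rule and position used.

b

1. g(h(g(g(pair(b, e), cons(b, cons(e, e))), e)), b)  →  g(h(g(cons(b, cons(e, e)), e)), b)   [R2 at 1.1.1]
2. g(h(g(cons(b, cons(e, e)), e)), b)  →  g(h(cons(cons(e, e), e)), b)   [R5 at 1.1]
3. g(h(cons(cons(e, e), e)), b)  →  g(pair(b, e), b)   [R1 at 1]
4. g(pair(b, e), b)  →  b   [R2 at ε]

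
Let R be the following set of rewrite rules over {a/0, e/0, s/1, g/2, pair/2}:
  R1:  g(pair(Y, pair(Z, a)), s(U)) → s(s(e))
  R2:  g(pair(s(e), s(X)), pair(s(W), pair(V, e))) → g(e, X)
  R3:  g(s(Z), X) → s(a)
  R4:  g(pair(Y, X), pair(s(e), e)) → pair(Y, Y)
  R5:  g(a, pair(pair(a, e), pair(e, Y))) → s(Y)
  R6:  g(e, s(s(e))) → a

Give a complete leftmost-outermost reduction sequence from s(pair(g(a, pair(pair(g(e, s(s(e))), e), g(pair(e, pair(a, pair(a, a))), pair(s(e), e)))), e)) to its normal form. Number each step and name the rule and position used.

1. s(pair(g(a, pair(pair(g(e, s(s(e))), e), g(pair(e, pair(a, pair(a, a))), pair(s(e), e)))), e))  →  s(pair(g(a, pair(pair(a, e), g(pair(e, pair(a, pair(a, a))), pair(s(e), e)))), e))   [R6 at 1.1.2.1.1]
2. s(pair(g(a, pair(pair(a, e), g(pair(e, pair(a, pair(a, a))), pair(s(e), e)))), e))  →  s(pair(g(a, pair(pair(a, e), pair(e, e))), e))   [R4 at 1.1.2.2]
3. s(pair(g(a, pair(pair(a, e), pair(e, e))), e))  →  s(pair(s(e), e))   [R5 at 1.1]

s(pair(s(e), e))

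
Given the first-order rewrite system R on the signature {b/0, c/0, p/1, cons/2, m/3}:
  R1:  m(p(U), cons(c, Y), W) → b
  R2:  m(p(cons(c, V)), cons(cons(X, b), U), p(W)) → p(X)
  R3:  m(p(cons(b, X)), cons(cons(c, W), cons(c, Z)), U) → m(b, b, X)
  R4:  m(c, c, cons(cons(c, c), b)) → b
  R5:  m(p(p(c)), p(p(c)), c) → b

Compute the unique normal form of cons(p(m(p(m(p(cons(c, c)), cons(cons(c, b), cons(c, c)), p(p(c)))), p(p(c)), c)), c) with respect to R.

cons(p(b), c)

1. cons(p(m(p(m(p(cons(c, c)), cons(cons(c, b), cons(c, c)), p(p(c)))), p(p(c)), c)), c)  →  cons(p(m(p(p(c)), p(p(c)), c)), c)   [R2 at 1.1.1.1]
2. cons(p(m(p(p(c)), p(p(c)), c)), c)  →  cons(p(b), c)   [R5 at 1.1]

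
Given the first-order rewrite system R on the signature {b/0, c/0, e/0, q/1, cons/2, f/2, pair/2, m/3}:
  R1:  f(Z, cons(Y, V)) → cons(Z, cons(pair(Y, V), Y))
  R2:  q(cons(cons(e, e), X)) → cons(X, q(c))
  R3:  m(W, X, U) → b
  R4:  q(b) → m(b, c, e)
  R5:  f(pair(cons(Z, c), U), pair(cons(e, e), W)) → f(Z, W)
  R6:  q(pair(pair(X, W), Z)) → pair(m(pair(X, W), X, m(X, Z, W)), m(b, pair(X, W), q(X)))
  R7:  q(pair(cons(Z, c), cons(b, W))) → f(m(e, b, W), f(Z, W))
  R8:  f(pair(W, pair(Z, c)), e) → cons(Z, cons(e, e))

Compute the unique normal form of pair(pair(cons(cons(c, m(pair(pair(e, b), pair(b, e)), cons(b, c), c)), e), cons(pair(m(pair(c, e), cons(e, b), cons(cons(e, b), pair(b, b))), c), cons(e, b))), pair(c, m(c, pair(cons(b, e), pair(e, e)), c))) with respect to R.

pair(pair(cons(cons(c, b), e), cons(pair(b, c), cons(e, b))), pair(c, b))

1. pair(pair(cons(cons(c, m(pair(pair(e, b), pair(b, e)), cons(b, c), c)), e), cons(pair(m(pair(c, e), cons(e, b), cons(cons(e, b), pair(b, b))), c), cons(e, b))), pair(c, m(c, pair(cons(b, e), pair(e, e)), c)))  →  pair(pair(cons(cons(c, b), e), cons(pair(m(pair(c, e), cons(e, b), cons(cons(e, b), pair(b, b))), c), cons(e, b))), pair(c, m(c, pair(cons(b, e), pair(e, e)), c)))   [R3 at 1.1.1.2]
2. pair(pair(cons(cons(c, b), e), cons(pair(m(pair(c, e), cons(e, b), cons(cons(e, b), pair(b, b))), c), cons(e, b))), pair(c, m(c, pair(cons(b, e), pair(e, e)), c)))  →  pair(pair(cons(cons(c, b), e), cons(pair(b, c), cons(e, b))), pair(c, m(c, pair(cons(b, e), pair(e, e)), c)))   [R3 at 1.2.1.1]
3. pair(pair(cons(cons(c, b), e), cons(pair(b, c), cons(e, b))), pair(c, m(c, pair(cons(b, e), pair(e, e)), c)))  →  pair(pair(cons(cons(c, b), e), cons(pair(b, c), cons(e, b))), pair(c, b))   [R3 at 2.2]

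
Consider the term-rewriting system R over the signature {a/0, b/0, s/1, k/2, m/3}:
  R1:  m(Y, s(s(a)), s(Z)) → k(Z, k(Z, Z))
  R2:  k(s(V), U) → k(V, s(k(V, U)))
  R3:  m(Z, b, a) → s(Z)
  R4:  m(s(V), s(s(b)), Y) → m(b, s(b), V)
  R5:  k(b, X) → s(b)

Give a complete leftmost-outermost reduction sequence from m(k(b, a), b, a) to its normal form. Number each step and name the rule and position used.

1. m(k(b, a), b, a)  →  s(k(b, a))   [R3 at ε]
2. s(k(b, a))  →  s(s(b))   [R5 at 1]

s(s(b))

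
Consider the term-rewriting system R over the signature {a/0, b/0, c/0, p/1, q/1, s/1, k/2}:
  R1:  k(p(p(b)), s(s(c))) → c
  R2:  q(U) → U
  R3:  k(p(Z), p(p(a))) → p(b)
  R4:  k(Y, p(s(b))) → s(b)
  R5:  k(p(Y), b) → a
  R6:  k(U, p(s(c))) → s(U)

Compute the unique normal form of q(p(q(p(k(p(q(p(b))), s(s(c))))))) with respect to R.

1. q(p(q(p(k(p(q(p(b))), s(s(c)))))))  →  p(q(p(k(p(q(p(b))), s(s(c))))))   [R2 at ε]
2. p(q(p(k(p(q(p(b))), s(s(c))))))  →  p(p(k(p(q(p(b))), s(s(c)))))   [R2 at 1]
3. p(p(k(p(q(p(b))), s(s(c)))))  →  p(p(k(p(p(b)), s(s(c)))))   [R2 at 1.1.1.1]
4. p(p(k(p(p(b)), s(s(c)))))  →  p(p(c))   [R1 at 1.1]

p(p(c))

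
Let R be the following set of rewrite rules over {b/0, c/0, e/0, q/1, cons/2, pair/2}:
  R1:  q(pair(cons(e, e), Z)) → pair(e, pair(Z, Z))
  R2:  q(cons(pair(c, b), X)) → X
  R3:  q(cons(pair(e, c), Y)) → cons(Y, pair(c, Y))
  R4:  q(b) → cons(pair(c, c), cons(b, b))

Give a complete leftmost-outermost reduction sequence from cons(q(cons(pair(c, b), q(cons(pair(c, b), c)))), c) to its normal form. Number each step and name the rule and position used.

1. cons(q(cons(pair(c, b), q(cons(pair(c, b), c)))), c)  →  cons(q(cons(pair(c, b), c)), c)   [R2 at 1]
2. cons(q(cons(pair(c, b), c)), c)  →  cons(c, c)   [R2 at 1]

cons(c, c)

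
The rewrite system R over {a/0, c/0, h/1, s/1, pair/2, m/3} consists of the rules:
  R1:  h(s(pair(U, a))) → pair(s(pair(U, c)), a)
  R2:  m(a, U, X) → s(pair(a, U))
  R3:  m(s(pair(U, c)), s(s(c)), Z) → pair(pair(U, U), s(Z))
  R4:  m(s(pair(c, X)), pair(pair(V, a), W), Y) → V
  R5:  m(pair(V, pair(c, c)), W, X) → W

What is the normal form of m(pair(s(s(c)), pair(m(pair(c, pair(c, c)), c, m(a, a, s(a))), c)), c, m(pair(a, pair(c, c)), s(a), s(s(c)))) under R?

1. m(pair(s(s(c)), pair(m(pair(c, pair(c, c)), c, m(a, a, s(a))), c)), c, m(pair(a, pair(c, c)), s(a), s(s(c))))  →  m(pair(s(s(c)), pair(c, c)), c, m(pair(a, pair(c, c)), s(a), s(s(c))))   [R5 at 1.2.1]
2. m(pair(s(s(c)), pair(c, c)), c, m(pair(a, pair(c, c)), s(a), s(s(c))))  →  c   [R5 at ε]

c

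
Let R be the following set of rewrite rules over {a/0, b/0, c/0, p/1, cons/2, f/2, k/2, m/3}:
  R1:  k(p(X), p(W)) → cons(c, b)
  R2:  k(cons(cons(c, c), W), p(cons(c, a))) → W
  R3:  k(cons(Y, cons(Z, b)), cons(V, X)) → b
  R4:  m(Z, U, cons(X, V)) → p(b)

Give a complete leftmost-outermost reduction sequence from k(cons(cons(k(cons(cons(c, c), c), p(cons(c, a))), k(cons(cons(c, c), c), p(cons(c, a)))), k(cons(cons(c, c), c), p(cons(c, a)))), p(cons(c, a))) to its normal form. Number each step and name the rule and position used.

c

1. k(cons(cons(k(cons(cons(c, c), c), p(cons(c, a))), k(cons(cons(c, c), c), p(cons(c, a)))), k(cons(cons(c, c), c), p(cons(c, a)))), p(cons(c, a)))  →  k(cons(cons(c, k(cons(cons(c, c), c), p(cons(c, a)))), k(cons(cons(c, c), c), p(cons(c, a)))), p(cons(c, a)))   [R2 at 1.1.1]
2. k(cons(cons(c, k(cons(cons(c, c), c), p(cons(c, a)))), k(cons(cons(c, c), c), p(cons(c, a)))), p(cons(c, a)))  →  k(cons(cons(c, c), k(cons(cons(c, c), c), p(cons(c, a)))), p(cons(c, a)))   [R2 at 1.1.2]
3. k(cons(cons(c, c), k(cons(cons(c, c), c), p(cons(c, a)))), p(cons(c, a)))  →  k(cons(cons(c, c), c), p(cons(c, a)))   [R2 at ε]
4. k(cons(cons(c, c), c), p(cons(c, a)))  →  c   [R2 at ε]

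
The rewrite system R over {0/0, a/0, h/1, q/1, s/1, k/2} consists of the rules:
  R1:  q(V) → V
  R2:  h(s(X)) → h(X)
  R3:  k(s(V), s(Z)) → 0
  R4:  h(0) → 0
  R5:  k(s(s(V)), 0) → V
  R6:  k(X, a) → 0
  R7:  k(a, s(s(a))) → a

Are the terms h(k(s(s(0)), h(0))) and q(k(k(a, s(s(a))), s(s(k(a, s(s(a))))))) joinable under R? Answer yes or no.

no — NF(t₁) = 0, NF(t₂) = a

Reduce t₁ = h(k(s(s(0)), h(0))):
1. h(k(s(s(0)), h(0)))  →  h(k(s(s(0)), 0))   [R4 at 1.2]
2. h(k(s(s(0)), 0))  →  h(0)   [R5 at 1]
3. h(0)  →  0   [R4 at ε]

Reduce t₂ = q(k(k(a, s(s(a))), s(s(k(a, s(s(a))))))):
1. q(k(k(a, s(s(a))), s(s(k(a, s(s(a)))))))  →  k(k(a, s(s(a))), s(s(k(a, s(s(a))))))   [R1 at ε]
2. k(k(a, s(s(a))), s(s(k(a, s(s(a))))))  →  k(a, s(s(k(a, s(s(a))))))   [R7 at 1]
3. k(a, s(s(k(a, s(s(a))))))  →  k(a, s(s(a)))   [R7 at 2.1.1]
4. k(a, s(s(a)))  →  a   [R7 at ε]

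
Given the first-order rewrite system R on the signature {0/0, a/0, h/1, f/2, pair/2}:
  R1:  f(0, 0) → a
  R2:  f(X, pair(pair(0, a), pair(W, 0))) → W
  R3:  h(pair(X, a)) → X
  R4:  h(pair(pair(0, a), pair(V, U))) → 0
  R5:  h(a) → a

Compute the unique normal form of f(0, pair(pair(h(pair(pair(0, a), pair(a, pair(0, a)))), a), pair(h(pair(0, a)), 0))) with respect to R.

0

1. f(0, pair(pair(h(pair(pair(0, a), pair(a, pair(0, a)))), a), pair(h(pair(0, a)), 0)))  →  f(0, pair(pair(0, a), pair(h(pair(0, a)), 0)))   [R4 at 2.1.1]
2. f(0, pair(pair(0, a), pair(h(pair(0, a)), 0)))  →  h(pair(0, a))   [R2 at ε]
3. h(pair(0, a))  →  0   [R3 at ε]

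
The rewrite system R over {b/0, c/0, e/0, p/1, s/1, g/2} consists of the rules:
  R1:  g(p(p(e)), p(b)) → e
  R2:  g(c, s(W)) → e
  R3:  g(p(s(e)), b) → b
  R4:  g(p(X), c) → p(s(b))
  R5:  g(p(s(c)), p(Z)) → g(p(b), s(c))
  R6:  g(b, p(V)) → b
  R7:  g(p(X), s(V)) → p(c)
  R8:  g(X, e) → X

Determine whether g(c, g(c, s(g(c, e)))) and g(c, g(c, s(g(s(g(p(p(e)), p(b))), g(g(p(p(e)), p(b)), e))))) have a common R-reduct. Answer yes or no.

yes — NF(t₁) = c, NF(t₂) = c

Reduce t₁ = g(c, g(c, s(g(c, e)))):
1. g(c, g(c, s(g(c, e))))  →  g(c, e)   [R2 at 2]
2. g(c, e)  →  c   [R8 at ε]

Reduce t₂ = g(c, g(c, s(g(s(g(p(p(e)), p(b))), g(g(p(p(e)), p(b)), e))))):
1. g(c, g(c, s(g(s(g(p(p(e)), p(b))), g(g(p(p(e)), p(b)), e)))))  →  g(c, e)   [R2 at 2]
2. g(c, e)  →  c   [R8 at ε]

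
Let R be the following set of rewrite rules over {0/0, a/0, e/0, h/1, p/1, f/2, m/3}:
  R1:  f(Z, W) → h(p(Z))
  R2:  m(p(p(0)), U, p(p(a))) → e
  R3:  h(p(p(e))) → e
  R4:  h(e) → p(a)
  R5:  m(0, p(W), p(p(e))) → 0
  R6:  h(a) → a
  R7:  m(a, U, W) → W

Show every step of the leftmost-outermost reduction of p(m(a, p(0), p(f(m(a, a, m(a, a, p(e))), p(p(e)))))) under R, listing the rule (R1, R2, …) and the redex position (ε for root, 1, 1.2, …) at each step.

p(p(e))

1. p(m(a, p(0), p(f(m(a, a, m(a, a, p(e))), p(p(e))))))  →  p(p(f(m(a, a, m(a, a, p(e))), p(p(e)))))   [R7 at 1]
2. p(p(f(m(a, a, m(a, a, p(e))), p(p(e)))))  →  p(p(h(p(m(a, a, m(a, a, p(e)))))))   [R1 at 1.1]
3. p(p(h(p(m(a, a, m(a, a, p(e)))))))  →  p(p(h(p(m(a, a, p(e))))))   [R7 at 1.1.1.1]
4. p(p(h(p(m(a, a, p(e))))))  →  p(p(h(p(p(e)))))   [R7 at 1.1.1.1]
5. p(p(h(p(p(e)))))  →  p(p(e))   [R3 at 1.1]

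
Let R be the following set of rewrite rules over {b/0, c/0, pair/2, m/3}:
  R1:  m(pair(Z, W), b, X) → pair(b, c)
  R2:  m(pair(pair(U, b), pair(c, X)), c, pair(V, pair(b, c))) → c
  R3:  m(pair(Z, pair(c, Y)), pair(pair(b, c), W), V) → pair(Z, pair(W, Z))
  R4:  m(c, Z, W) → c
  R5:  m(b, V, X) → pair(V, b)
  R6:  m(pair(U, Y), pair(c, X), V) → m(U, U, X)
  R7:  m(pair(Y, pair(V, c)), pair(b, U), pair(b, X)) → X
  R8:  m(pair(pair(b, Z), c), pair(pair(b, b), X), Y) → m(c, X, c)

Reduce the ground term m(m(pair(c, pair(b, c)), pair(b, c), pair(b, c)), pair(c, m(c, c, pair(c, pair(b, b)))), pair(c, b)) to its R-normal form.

1. m(m(pair(c, pair(b, c)), pair(b, c), pair(b, c)), pair(c, m(c, c, pair(c, pair(b, b)))), pair(c, b))  →  m(c, pair(c, m(c, c, pair(c, pair(b, b)))), pair(c, b))   [R7 at 1]
2. m(c, pair(c, m(c, c, pair(c, pair(b, b)))), pair(c, b))  →  c   [R4 at ε]

c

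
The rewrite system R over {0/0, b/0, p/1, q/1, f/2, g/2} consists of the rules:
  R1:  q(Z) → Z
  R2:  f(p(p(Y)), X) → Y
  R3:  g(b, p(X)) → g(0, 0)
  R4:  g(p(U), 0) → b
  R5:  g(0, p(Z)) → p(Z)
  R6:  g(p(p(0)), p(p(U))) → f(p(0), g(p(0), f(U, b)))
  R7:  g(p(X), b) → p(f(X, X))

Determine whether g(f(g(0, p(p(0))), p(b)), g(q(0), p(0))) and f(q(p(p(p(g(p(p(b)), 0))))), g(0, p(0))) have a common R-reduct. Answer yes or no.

Reduce t₁ = g(f(g(0, p(p(0))), p(b)), g(q(0), p(0))):
1. g(f(g(0, p(p(0))), p(b)), g(q(0), p(0)))  →  g(f(p(p(0)), p(b)), g(q(0), p(0)))   [R5 at 1.1]
2. g(f(p(p(0)), p(b)), g(q(0), p(0)))  →  g(0, g(q(0), p(0)))   [R2 at 1]
3. g(0, g(q(0), p(0)))  →  g(0, g(0, p(0)))   [R1 at 2.1]
4. g(0, g(0, p(0)))  →  g(0, p(0))   [R5 at 2]
5. g(0, p(0))  →  p(0)   [R5 at ε]

Reduce t₂ = f(q(p(p(p(g(p(p(b)), 0))))), g(0, p(0))):
1. f(q(p(p(p(g(p(p(b)), 0))))), g(0, p(0)))  →  f(p(p(p(g(p(p(b)), 0)))), g(0, p(0)))   [R1 at 1]
2. f(p(p(p(g(p(p(b)), 0)))), g(0, p(0)))  →  p(g(p(p(b)), 0))   [R2 at ε]
3. p(g(p(p(b)), 0))  →  p(b)   [R4 at 1]

no — NF(t₁) = p(0), NF(t₂) = p(b)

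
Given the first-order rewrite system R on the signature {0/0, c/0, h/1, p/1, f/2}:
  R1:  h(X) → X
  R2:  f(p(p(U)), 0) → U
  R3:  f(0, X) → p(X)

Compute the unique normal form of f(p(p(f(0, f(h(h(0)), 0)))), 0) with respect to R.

1. f(p(p(f(0, f(h(h(0)), 0)))), 0)  →  f(0, f(h(h(0)), 0))   [R2 at ε]
2. f(0, f(h(h(0)), 0))  →  p(f(h(h(0)), 0))   [R3 at ε]
3. p(f(h(h(0)), 0))  →  p(f(h(0), 0))   [R1 at 1.1]
4. p(f(h(0), 0))  →  p(f(0, 0))   [R1 at 1.1]
5. p(f(0, 0))  →  p(p(0))   [R3 at 1]

p(p(0))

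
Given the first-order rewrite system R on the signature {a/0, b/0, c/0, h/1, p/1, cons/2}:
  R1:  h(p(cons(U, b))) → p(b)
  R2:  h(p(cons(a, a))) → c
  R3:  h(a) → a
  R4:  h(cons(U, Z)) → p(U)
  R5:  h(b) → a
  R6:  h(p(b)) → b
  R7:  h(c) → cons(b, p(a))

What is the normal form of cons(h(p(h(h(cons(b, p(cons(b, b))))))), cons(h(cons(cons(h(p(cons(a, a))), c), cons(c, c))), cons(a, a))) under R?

1. cons(h(p(h(h(cons(b, p(cons(b, b))))))), cons(h(cons(cons(h(p(cons(a, a))), c), cons(c, c))), cons(a, a)))  →  cons(h(p(h(p(b)))), cons(h(cons(cons(h(p(cons(a, a))), c), cons(c, c))), cons(a, a)))   [R4 at 1.1.1.1]
2. cons(h(p(h(p(b)))), cons(h(cons(cons(h(p(cons(a, a))), c), cons(c, c))), cons(a, a)))  →  cons(h(p(b)), cons(h(cons(cons(h(p(cons(a, a))), c), cons(c, c))), cons(a, a)))   [R6 at 1.1.1]
3. cons(h(p(b)), cons(h(cons(cons(h(p(cons(a, a))), c), cons(c, c))), cons(a, a)))  →  cons(b, cons(h(cons(cons(h(p(cons(a, a))), c), cons(c, c))), cons(a, a)))   [R6 at 1]
4. cons(b, cons(h(cons(cons(h(p(cons(a, a))), c), cons(c, c))), cons(a, a)))  →  cons(b, cons(p(cons(h(p(cons(a, a))), c)), cons(a, a)))   [R4 at 2.1]
5. cons(b, cons(p(cons(h(p(cons(a, a))), c)), cons(a, a)))  →  cons(b, cons(p(cons(c, c)), cons(a, a)))   [R2 at 2.1.1.1]

cons(b, cons(p(cons(c, c)), cons(a, a)))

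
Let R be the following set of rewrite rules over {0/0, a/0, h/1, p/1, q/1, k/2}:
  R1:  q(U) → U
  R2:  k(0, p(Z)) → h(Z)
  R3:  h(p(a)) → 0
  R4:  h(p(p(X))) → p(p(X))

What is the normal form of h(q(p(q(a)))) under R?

0

1. h(q(p(q(a))))  →  h(p(q(a)))   [R1 at 1]
2. h(p(q(a)))  →  h(p(a))   [R1 at 1.1]
3. h(p(a))  →  0   [R3 at ε]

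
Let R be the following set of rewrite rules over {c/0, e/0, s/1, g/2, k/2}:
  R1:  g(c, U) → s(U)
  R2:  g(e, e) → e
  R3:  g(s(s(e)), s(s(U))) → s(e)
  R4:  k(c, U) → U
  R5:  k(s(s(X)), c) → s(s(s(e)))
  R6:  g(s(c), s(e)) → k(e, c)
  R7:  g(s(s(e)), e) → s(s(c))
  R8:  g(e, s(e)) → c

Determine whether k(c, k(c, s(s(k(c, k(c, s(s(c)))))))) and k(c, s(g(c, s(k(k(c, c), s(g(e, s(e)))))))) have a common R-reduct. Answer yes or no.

Reduce t₁ = k(c, k(c, s(s(k(c, k(c, s(s(c)))))))):
1. k(c, k(c, s(s(k(c, k(c, s(s(c))))))))  →  k(c, s(s(k(c, k(c, s(s(c)))))))   [R4 at ε]
2. k(c, s(s(k(c, k(c, s(s(c)))))))  →  s(s(k(c, k(c, s(s(c))))))   [R4 at ε]
3. s(s(k(c, k(c, s(s(c))))))  →  s(s(k(c, s(s(c)))))   [R4 at 1.1]
4. s(s(k(c, s(s(c)))))  →  s(s(s(s(c))))   [R4 at 1.1]

Reduce t₂ = k(c, s(g(c, s(k(k(c, c), s(g(e, s(e)))))))):
1. k(c, s(g(c, s(k(k(c, c), s(g(e, s(e))))))))  →  s(g(c, s(k(k(c, c), s(g(e, s(e)))))))   [R4 at ε]
2. s(g(c, s(k(k(c, c), s(g(e, s(e)))))))  →  s(s(s(k(k(c, c), s(g(e, s(e)))))))   [R1 at 1]
3. s(s(s(k(k(c, c), s(g(e, s(e)))))))  →  s(s(s(k(c, s(g(e, s(e)))))))   [R4 at 1.1.1.1]
4. s(s(s(k(c, s(g(e, s(e)))))))  →  s(s(s(s(g(e, s(e))))))   [R4 at 1.1.1]
5. s(s(s(s(g(e, s(e))))))  →  s(s(s(s(c))))   [R8 at 1.1.1.1]

yes — NF(t₁) = s(s(s(s(c)))), NF(t₂) = s(s(s(s(c))))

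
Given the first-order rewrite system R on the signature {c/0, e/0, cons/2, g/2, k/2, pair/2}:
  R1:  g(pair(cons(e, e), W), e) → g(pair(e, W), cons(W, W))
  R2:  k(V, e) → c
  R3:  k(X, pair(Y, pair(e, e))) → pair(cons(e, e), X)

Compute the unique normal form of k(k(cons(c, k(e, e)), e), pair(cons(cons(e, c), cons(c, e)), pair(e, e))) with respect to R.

pair(cons(e, e), c)

1. k(k(cons(c, k(e, e)), e), pair(cons(cons(e, c), cons(c, e)), pair(e, e)))  →  pair(cons(e, e), k(cons(c, k(e, e)), e))   [R3 at ε]
2. pair(cons(e, e), k(cons(c, k(e, e)), e))  →  pair(cons(e, e), c)   [R2 at 2]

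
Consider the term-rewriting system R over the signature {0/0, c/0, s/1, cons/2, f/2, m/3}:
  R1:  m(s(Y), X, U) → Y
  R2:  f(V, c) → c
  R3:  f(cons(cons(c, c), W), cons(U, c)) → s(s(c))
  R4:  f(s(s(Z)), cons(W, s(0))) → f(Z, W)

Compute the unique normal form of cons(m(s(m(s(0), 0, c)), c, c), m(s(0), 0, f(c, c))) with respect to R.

cons(0, 0)

1. cons(m(s(m(s(0), 0, c)), c, c), m(s(0), 0, f(c, c)))  →  cons(m(s(0), 0, c), m(s(0), 0, f(c, c)))   [R1 at 1]
2. cons(m(s(0), 0, c), m(s(0), 0, f(c, c)))  →  cons(0, m(s(0), 0, f(c, c)))   [R1 at 1]
3. cons(0, m(s(0), 0, f(c, c)))  →  cons(0, 0)   [R1 at 2]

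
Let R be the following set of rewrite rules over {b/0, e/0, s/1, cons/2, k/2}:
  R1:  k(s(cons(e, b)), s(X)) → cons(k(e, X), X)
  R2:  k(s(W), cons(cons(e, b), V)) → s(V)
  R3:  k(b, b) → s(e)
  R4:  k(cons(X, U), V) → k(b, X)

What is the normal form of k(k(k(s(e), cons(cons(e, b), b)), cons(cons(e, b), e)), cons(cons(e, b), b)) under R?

1. k(k(k(s(e), cons(cons(e, b), b)), cons(cons(e, b), e)), cons(cons(e, b), b))  →  k(k(s(b), cons(cons(e, b), e)), cons(cons(e, b), b))   [R2 at 1.1]
2. k(k(s(b), cons(cons(e, b), e)), cons(cons(e, b), b))  →  k(s(e), cons(cons(e, b), b))   [R2 at 1]
3. k(s(e), cons(cons(e, b), b))  →  s(b)   [R2 at ε]

s(b)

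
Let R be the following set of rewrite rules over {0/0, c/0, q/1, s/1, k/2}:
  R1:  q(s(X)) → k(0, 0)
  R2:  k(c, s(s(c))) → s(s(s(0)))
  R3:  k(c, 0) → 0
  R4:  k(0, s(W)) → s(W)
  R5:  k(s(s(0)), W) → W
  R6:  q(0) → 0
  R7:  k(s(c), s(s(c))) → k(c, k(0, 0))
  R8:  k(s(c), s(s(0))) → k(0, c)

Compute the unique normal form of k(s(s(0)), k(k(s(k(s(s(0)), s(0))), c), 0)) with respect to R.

1. k(s(s(0)), k(k(s(k(s(s(0)), s(0))), c), 0))  →  k(k(s(k(s(s(0)), s(0))), c), 0)   [R5 at ε]
2. k(k(s(k(s(s(0)), s(0))), c), 0)  →  k(k(s(s(0)), c), 0)   [R5 at 1.1.1]
3. k(k(s(s(0)), c), 0)  →  k(c, 0)   [R5 at 1]
4. k(c, 0)  →  0   [R3 at ε]

0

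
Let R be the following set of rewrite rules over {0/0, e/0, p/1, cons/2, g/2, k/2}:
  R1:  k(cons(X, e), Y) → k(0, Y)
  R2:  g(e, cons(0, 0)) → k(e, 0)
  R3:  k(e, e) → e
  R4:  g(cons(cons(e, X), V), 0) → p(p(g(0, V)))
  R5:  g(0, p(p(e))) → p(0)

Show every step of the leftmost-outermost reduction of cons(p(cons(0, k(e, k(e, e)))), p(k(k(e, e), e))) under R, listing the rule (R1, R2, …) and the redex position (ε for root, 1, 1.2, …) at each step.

1. cons(p(cons(0, k(e, k(e, e)))), p(k(k(e, e), e)))  →  cons(p(cons(0, k(e, e))), p(k(k(e, e), e)))   [R3 at 1.1.2.2]
2. cons(p(cons(0, k(e, e))), p(k(k(e, e), e)))  →  cons(p(cons(0, e)), p(k(k(e, e), e)))   [R3 at 1.1.2]
3. cons(p(cons(0, e)), p(k(k(e, e), e)))  →  cons(p(cons(0, e)), p(k(e, e)))   [R3 at 2.1.1]
4. cons(p(cons(0, e)), p(k(e, e)))  →  cons(p(cons(0, e)), p(e))   [R3 at 2.1]

cons(p(cons(0, e)), p(e))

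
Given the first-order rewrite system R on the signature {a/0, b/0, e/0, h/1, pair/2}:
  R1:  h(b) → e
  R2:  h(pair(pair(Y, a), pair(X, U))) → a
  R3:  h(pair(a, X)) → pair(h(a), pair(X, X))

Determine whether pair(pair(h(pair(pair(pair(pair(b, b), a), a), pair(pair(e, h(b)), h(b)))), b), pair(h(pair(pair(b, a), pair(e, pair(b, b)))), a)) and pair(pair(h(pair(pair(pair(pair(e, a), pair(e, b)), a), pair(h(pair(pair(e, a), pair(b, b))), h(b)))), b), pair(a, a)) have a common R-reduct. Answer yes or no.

yes — NF(t₁) = pair(pair(a, b), pair(a, a)), NF(t₂) = pair(pair(a, b), pair(a, a))

Reduce t₁ = pair(pair(h(pair(pair(pair(pair(b, b), a), a), pair(pair(e, h(b)), h(b)))), b), pair(h(pair(pair(b, a), pair(e, pair(b, b)))), a)):
1. pair(pair(h(pair(pair(pair(pair(b, b), a), a), pair(pair(e, h(b)), h(b)))), b), pair(h(pair(pair(b, a), pair(e, pair(b, b)))), a))  →  pair(pair(a, b), pair(h(pair(pair(b, a), pair(e, pair(b, b)))), a))   [R2 at 1.1]
2. pair(pair(a, b), pair(h(pair(pair(b, a), pair(e, pair(b, b)))), a))  →  pair(pair(a, b), pair(a, a))   [R2 at 2.1]

Reduce t₂ = pair(pair(h(pair(pair(pair(pair(e, a), pair(e, b)), a), pair(h(pair(pair(e, a), pair(b, b))), h(b)))), b), pair(a, a)):
1. pair(pair(h(pair(pair(pair(pair(e, a), pair(e, b)), a), pair(h(pair(pair(e, a), pair(b, b))), h(b)))), b), pair(a, a))  →  pair(pair(a, b), pair(a, a))   [R2 at 1.1]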